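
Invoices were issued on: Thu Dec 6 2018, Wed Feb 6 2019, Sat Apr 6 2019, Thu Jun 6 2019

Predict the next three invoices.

The day-of-month is always 6 (62, 59, 61 days between events).
So this recurs on the 6th of every 2 months.
Next: August 2019 → Tue Aug 6 2019.
October 2019: Sun Oct 6 2019.
December 2019: Fri Dec 6 2019.

Tue Aug 6 2019, Sun Oct 6 2019, Fri Dec 6 2019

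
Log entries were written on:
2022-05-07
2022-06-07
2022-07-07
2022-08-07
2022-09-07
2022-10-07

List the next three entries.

Gaps: 31, 30, 31, 31, 30 days — not constant. Every event is on the 7th of the month.
Pattern: the 7th of each month.
Next: November 2022 → 2022-11-07.
Next: December 2022 → 2022-12-07.
January 2023: 2023-01-07.

2022-11-07, 2022-12-07, 2023-01-07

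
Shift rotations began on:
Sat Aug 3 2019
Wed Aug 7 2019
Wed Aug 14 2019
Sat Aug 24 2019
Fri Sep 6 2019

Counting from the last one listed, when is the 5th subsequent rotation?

Wed Dec 25 2019

Gaps: 4, 7, 10, 13 days — each gap is 3 larger than the previous one.
Next gap: 16 days. Fri Sep 6 2019 + 16 days = Sun Sep 22 2019.
Next gap: 19 days. Sun Sep 22 2019 + 19 days = Fri Oct 11 2019.
Next gap: 22 days. Fri Oct 11 2019 + 22 days = Sat Nov 2 2019.
Next gap: 25 days. Sat Nov 2 2019 + 25 days = Wed Nov 27 2019.
Next gap: 28 days. Wed Nov 27 2019 + 28 days = Wed Dec 25 2019.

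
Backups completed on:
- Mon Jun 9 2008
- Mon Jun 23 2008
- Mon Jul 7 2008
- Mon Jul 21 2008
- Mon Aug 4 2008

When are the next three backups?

The spacing is 14, 14, 14, 14 days — always 14 days.
Mon Aug 4 2008 + 14 days = Mon Aug 18 2008.
Mon Aug 18 2008 + 14 days = Mon Sep 1 2008.
Mon Sep 1 2008 + 14 days = Mon Sep 15 2008.

Mon Aug 18 2008, Mon Sep 1 2008, Mon Sep 15 2008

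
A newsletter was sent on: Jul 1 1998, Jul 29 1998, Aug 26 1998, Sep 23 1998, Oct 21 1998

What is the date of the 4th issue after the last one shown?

Feb 10 1999

The spacing is 28, 28, 28, 28 days — always 28 days.
Oct 21 1998 + 28 days = Nov 18 1998.
Nov 18 1998 + 28 days = Dec 16 1998.
Dec 16 1998 + 28 days = Jan 13 1999.
Jan 13 1999 + 28 days = Feb 10 1999.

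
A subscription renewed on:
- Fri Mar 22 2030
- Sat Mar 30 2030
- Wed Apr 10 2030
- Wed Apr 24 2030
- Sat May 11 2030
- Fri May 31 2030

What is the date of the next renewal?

Sun Jun 23 2030

Gaps: 8, 11, 14, 17, 20 days — each gap is 3 larger than the previous one.
Next gap: 23 days. Fri May 31 2030 + 23 days = Sun Jun 23 2030.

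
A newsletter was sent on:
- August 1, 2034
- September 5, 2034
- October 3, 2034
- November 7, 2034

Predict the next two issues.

These are Tuesdays at 28- or 35-day spacing (35, 28, 35).
The pattern: 1st Tuesday of the month.
December 2034 — 1st Tuesday is December 5, 2034.
January 2035 — 1st Tuesday is January 2, 2035.

December 5, 2034; January 2, 2035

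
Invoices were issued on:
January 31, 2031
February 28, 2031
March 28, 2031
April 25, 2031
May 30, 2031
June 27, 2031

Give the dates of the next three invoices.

July 25, 2031; August 29, 2031; September 26, 2031

These are Fridays with 28, 28, 28, 35, 28-day gaps.
Each is the final Friday of its month — January 31, 2031 is past the 28th, so '4th Friday' doesn't fit.
Last Friday of July 2031: July 25, 2031.
Last Friday of August 2031: August 29, 2031.
September 2031 ends with Friday September 26, 2031.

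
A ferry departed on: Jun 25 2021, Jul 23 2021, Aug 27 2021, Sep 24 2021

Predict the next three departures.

Oct 22 2021, Nov 26 2021, Dec 24 2021

These are Fridays at 28- or 35-day spacing (28, 35, 28).
The pattern: 4th Friday of the month.
4th Friday of October 2021: Oct 22 2021.
4th Friday of November 2021: Nov 26 2021.
December 2021 — 4th Friday is Dec 24 2021.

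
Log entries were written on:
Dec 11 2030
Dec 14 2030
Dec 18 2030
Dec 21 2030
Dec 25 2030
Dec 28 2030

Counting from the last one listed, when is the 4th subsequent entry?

Jan 11 2031

Every event lands on a Wednesday or Saturday (gaps cycle 3, 4, 3, 4, 3).
So the schedule is: every Wednesday and Saturday.
Next Wednesday: Jan 1 2031.
Next Saturday: Jan 4 2031.
The following Wednesday is Jan 8 2031.
Next Saturday: Jan 11 2031.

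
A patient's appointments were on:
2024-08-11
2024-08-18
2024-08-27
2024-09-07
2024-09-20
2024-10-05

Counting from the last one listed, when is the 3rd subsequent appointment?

2024-12-01

The spacing grows by 2 each time: 7, 9, 11, 13, 15 days.
Next gap: 17 days. 2024-10-05 + 17 days = 2024-10-22.
Next gap: 19 days. 2024-10-22 + 19 days = 2024-11-10.
Next gap: 21 days. 2024-11-10 + 21 days = 2024-12-01.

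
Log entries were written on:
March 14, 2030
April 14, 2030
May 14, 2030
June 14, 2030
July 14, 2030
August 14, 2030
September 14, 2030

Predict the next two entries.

The day-of-month is always 14 (31, 30, 31, 30, 31, 31 days between events).
So this recurs on the 14th of each month.
Next: October 2030 → October 14, 2030.
November 2030: November 14, 2030.

October 14, 2030; November 14, 2030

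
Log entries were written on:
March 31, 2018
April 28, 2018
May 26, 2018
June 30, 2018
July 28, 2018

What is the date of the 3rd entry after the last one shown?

Every date is a Saturday; gaps 28, 28, 35, 28 days.
Each is the last Saturday of its month (at least one falls on the 29th or later, ruling out '4th Saturday').
Last Saturday of August 2018: August 25, 2018.
September 2018 ends with Saturday September 29, 2018.
Last Saturday of October 2018: October 27, 2018.

October 27, 2018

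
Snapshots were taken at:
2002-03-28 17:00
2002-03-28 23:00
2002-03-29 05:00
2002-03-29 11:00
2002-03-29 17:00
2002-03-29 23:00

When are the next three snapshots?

Spacing: 6, 6, 6, 6, 6 h — constant 6 h.
2002-03-29 23:00 + 6 h = 2002-03-30 05:00.
2002-03-30 05:00 + 6 h = 2002-03-30 11:00.
2002-03-30 11:00 + 6 h = 2002-03-30 17:00.

2002-03-30 05:00, 2002-03-30 11:00, 2002-03-30 17:00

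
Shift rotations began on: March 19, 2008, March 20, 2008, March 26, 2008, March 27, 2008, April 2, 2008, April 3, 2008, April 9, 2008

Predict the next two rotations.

The gap pattern 1, 6, 1, 6, 1, 6 repeats every 2 events.
These are the Wednesdays and Thursdays of each week.
The following Thursday is April 10, 2008.
The following Wednesday is April 16, 2008.

April 10, 2008; April 16, 2008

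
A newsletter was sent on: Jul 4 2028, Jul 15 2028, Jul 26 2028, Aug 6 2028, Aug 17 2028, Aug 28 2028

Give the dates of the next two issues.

Every event comes 11 days after the last (11, 11, 11, 11, 11).
Aug 28 2028 + 11 days = Sep 8 2028.
Sep 8 2028 + 11 days = Sep 19 2028.

Sep 8 2028, Sep 19 2028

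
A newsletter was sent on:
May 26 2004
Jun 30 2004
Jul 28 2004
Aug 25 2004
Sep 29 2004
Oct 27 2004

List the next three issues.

Nov 24 2004, Dec 29 2004, Jan 26 2005

Every date is a Wednesday; gaps 35, 28, 28, 35, 28 days.
Each is the last Wednesday of its month (at least one falls on the 29th or later, ruling out '4th Wednesday').
Last Wednesday of November 2004: Nov 24 2004.
Last Wednesday of December 2004: Dec 29 2004.
January 2005 ends with Wednesday Jan 26 2005.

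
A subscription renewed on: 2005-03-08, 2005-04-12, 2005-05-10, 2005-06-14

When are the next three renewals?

These are Tuesdays at 28- or 35-day spacing (35, 28, 35).
The pattern: 2nd Tuesday of the month.
July 2005 — 2nd Tuesday is 2005-07-12.
August 2005 — 2nd Tuesday is 2005-08-09.
September 2005 — 2nd Tuesday is 2005-09-13.

2005-07-12, 2005-08-09, 2005-09-13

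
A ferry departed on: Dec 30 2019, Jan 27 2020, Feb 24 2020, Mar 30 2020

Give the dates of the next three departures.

All Mondays; the gaps (28, 28, 35) vary with month length.
This is the last Monday of each month.
Last Monday of April 2020: Apr 27 2020.
Last Monday of May 2020: May 25 2020.
June 2020 ends with Monday Jun 29 2020.

Apr 27 2020, May 25 2020, Jun 29 2020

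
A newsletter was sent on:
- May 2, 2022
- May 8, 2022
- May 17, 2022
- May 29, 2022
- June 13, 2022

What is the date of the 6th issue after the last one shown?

Intervals are 6, 9, 12, 15 days — an arithmetic progression with common difference 3.
Next gap: 18 days. June 13, 2022 + 18 days = July 1, 2022.
Next gap: 21 days. July 1, 2022 + 21 days = July 22, 2022.
Next gap: 24 days. July 22, 2022 + 24 days = August 15, 2022.
Next gap: 27 days. August 15, 2022 + 27 days = September 11, 2022.
Next gap: 30 days. September 11, 2022 + 30 days = October 11, 2022.
Next gap: 33 days. October 11, 2022 + 33 days = November 13, 2022.

November 13, 2022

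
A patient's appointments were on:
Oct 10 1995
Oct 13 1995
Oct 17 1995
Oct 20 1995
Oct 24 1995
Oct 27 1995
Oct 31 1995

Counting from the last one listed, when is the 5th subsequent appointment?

Nov 17 1995

Every event lands on a Tuesday or Friday (gaps cycle 3, 4, 3, 4, 3, 4).
So the schedule is: every Tuesday and Friday.
The following Friday is Nov 3 1995.
The following Tuesday is Nov 7 1995.
Next Friday: Nov 10 1995.
The following Tuesday is Nov 14 1995.
The following Friday is Nov 17 1995.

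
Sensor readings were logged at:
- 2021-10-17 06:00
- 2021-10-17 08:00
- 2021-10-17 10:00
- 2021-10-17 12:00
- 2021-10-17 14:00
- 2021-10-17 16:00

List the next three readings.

Gaps: 2, 2, 2, 2, 2 hours — each event is 2 hours after the previous one.
2021-10-17 16:00 + 2 h = 2021-10-17 18:00.
2021-10-17 18:00 + 2 h = 2021-10-17 20:00.
2021-10-17 20:00 + 2 h = 2021-10-17 22:00.

2021-10-17 18:00, 2021-10-17 20:00, 2021-10-17 22:00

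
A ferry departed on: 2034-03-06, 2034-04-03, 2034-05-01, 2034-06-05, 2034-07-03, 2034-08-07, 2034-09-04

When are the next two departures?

2034-10-02, 2034-11-06

These are Mondays at 28- or 35-day spacing (28, 28, 35, 28, 35, 28).
The pattern: 1st Monday of the month.
1st Monday of October 2034: 2034-10-02.
1st Monday of November 2034: 2034-11-06.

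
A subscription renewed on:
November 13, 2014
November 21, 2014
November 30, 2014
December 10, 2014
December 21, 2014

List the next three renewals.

January 2, 2015; January 15, 2015; January 29, 2015

The spacing grows by 1 each time: 8, 9, 10, 11 days.
Next gap: 12 days. December 21, 2014 + 12 days = January 2, 2015.
Next gap: 13 days. January 2, 2015 + 13 days = January 15, 2015.
Next gap: 14 days. January 15, 2015 + 14 days = January 29, 2015.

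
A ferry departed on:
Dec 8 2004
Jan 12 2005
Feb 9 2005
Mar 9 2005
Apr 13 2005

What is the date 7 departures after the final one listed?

Gaps: 35, 28, 28, 35 days — a mix of 28 and 35. Every date is a Wednesday.
Each is the 2nd Wednesday of its month.
2nd Wednesday of May 2005: May 11 2005.
June 2005 — 2nd Wednesday is Jun 8 2005.
July 2005 — 2nd Wednesday is Jul 13 2005.
August 2005 — 2nd Wednesday is Aug 10 2005.
September 2005 — 2nd Wednesday is Sep 14 2005.
October 2005 — 2nd Wednesday is Oct 12 2005.
November 2005 — 2nd Wednesday is Nov 9 2005.

Nov 9 2005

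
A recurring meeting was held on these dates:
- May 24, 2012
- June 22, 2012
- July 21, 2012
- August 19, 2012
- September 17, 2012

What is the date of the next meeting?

Gaps between consecutive events: 29, 29, 29, 29 days — a constant 29-day interval.
September 17, 2012 + 29 days = October 16, 2012.

October 16, 2012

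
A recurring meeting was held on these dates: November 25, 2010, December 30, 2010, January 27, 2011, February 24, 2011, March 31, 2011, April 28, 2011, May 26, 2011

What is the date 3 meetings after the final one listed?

Every date is a Thursday; gaps 35, 28, 28, 35, 28, 28 days.
Each is the last Thursday of its month (at least one falls on the 29th or later, ruling out '4th Thursday').
June 2011 ends with Thursday June 30, 2011.
July 2011 ends with Thursday July 28, 2011.
August 2011 ends with Thursday August 25, 2011.

August 25, 2011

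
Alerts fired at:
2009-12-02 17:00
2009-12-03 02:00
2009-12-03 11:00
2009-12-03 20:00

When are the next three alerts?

2009-12-04 05:00, 2009-12-04 14:00, 2009-12-04 23:00

The interval is a steady 9 hours (9, 9, 9).
2009-12-03 20:00 + 9 h = 2009-12-04 05:00.
2009-12-04 05:00 + 9 h = 2009-12-04 14:00.
2009-12-04 14:00 + 9 h = 2009-12-04 23:00.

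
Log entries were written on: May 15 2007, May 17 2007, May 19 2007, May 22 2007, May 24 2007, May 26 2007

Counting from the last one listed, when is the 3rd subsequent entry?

Gaps: 2, 2, 3, 2, 2 days — not constant, but cyclic with period 3.
The events fall on every Tuesday, Thursday and Saturday.
Next Tuesday: May 29 2007.
Next Thursday: May 31 2007.
The following Saturday is Jun 2 2007.

Jun 2 2007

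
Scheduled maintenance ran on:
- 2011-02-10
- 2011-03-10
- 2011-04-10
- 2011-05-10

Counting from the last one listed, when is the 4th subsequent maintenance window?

2011-09-10

Gaps: 28, 31, 30 days — not constant. Every event is on the 10th of the month.
Pattern: the 10th of each month.
Next: June 2011 → 2011-06-10.
July 2011: 2011-07-10.
Next: August 2011 → 2011-08-10.
September 2011: 2011-09-10.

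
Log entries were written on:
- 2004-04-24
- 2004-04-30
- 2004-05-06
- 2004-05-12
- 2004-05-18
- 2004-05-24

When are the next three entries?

Every event comes 6 days after the last (6, 6, 6, 6, 6).
2004-05-24 + 6 days = 2004-05-30.
2004-05-30 + 6 days = 2004-06-05.
2004-06-05 + 6 days = 2004-06-11.

2004-05-30, 2004-06-05, 2004-06-11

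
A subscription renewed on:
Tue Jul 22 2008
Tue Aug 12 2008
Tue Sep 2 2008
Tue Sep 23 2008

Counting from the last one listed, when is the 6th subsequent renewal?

Every event comes 21 days after the last (21, 21, 21).
Tue Sep 23 2008 + 21 days = Tue Oct 14 2008.
Tue Oct 14 2008 + 21 days = Tue Nov 4 2008.
Tue Nov 4 2008 + 21 days = Tue Nov 25 2008.
Tue Nov 25 2008 + 21 days = Tue Dec 16 2008.
Tue Dec 16 2008 + 21 days = Tue Jan 6 2009.
Tue Jan 6 2009 + 21 days = Tue Jan 27 2009.

Tue Jan 27 2009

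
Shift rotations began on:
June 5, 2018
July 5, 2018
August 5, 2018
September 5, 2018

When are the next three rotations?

October 5, 2018; November 5, 2018; December 5, 2018

Each date is the 5th; the gaps (30, 31, 31) track the month lengths.
The rule is the 5th of each month.
October 2018: October 5, 2018.
Next: November 2018 → November 5, 2018.
December 2018: December 5, 2018.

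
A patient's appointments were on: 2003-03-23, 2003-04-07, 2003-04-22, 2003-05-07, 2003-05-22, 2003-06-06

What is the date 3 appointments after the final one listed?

The spacing is 15, 15, 15, 15, 15 days — always 15 days.
2003-06-06 + 15 days = 2003-06-21.
2003-06-21 + 15 days = 2003-07-06.
2003-07-06 + 15 days = 2003-07-21.

2003-07-21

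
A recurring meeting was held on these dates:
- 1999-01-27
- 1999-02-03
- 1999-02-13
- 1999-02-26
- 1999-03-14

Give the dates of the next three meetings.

Intervals are 7, 10, 13, 16 days — an arithmetic progression with common difference 3.
Next gap: 19 days. 1999-03-14 + 19 days = 1999-04-02.
Next gap: 22 days. 1999-04-02 + 22 days = 1999-04-24.
Next gap: 25 days. 1999-04-24 + 25 days = 1999-05-19.

1999-04-02, 1999-04-24, 1999-05-19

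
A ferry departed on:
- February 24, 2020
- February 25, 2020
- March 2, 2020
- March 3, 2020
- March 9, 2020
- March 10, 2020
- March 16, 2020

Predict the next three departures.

March 17, 2020; March 23, 2020; March 24, 2020

The gap pattern 1, 6, 1, 6, 1, 6 repeats every 2 events.
These are the Mondays and Tuesdays of each week.
Next Tuesday: March 17, 2020.
Next Monday: March 23, 2020.
The following Tuesday is March 24, 2020.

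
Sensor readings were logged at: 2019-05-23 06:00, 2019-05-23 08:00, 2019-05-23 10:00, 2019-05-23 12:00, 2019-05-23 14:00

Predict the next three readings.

Spacing: 2, 2, 2, 2 h — constant 2 h.
2019-05-23 14:00 + 2 h = 2019-05-23 16:00.
2019-05-23 16:00 + 2 h = 2019-05-23 18:00.
2019-05-23 18:00 + 2 h = 2019-05-23 20:00.

2019-05-23 16:00, 2019-05-23 18:00, 2019-05-23 20:00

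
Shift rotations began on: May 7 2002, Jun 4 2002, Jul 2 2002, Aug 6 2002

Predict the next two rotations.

These are Tuesdays at 28- or 35-day spacing (28, 28, 35).
The pattern: 1st Tuesday of the month.
1st Tuesday of September 2002: Sep 3 2002.
1st Tuesday of October 2002: Oct 1 2002.

Sep 3 2002, Oct 1 2002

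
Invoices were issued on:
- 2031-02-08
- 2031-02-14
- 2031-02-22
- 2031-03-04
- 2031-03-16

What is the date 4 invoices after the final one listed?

The spacing grows by 2 each time: 6, 8, 10, 12 days.
Next gap: 14 days. 2031-03-16 + 14 days = 2031-03-30.
Next gap: 16 days. 2031-03-30 + 16 days = 2031-04-15.
Next gap: 18 days. 2031-04-15 + 18 days = 2031-05-03.
Next gap: 20 days. 2031-05-03 + 20 days = 2031-05-23.

2031-05-23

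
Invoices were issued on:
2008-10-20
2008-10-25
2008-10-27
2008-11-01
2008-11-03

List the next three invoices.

2008-11-08, 2008-11-10, 2008-11-15

The gap pattern 5, 2, 5, 2 repeats every 2 events.
These are the Mondays and Saturdays of each week.
The following Saturday is 2008-11-08.
Next Monday: 2008-11-10.
Next Saturday: 2008-11-15.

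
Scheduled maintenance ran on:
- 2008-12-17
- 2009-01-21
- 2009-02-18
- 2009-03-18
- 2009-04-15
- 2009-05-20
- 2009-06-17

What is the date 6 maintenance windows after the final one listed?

2009-12-16

All dates are Wednesdays, 35, 28, 28, 28, 35, 28 days apart.
Specifically, the 3rd Wednesday of each month.
3rd Wednesday of July 2009: 2009-07-15.
August 2009 — 3rd Wednesday is 2009-08-19.
September 2009 — 3rd Wednesday is 2009-09-16.
3rd Wednesday of October 2009: 2009-10-21.
3rd Wednesday of November 2009: 2009-11-18.
December 2009 — 3rd Wednesday is 2009-12-16.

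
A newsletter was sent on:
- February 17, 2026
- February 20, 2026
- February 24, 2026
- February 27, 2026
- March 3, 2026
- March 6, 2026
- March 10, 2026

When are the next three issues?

March 13, 2026; March 17, 2026; March 20, 2026

Every event lands on a Tuesday or Friday (gaps cycle 3, 4, 3, 4, 3, 4).
So the schedule is: every Tuesday and Friday.
Next Friday: March 13, 2026.
The following Tuesday is March 17, 2026.
Next Friday: March 20, 2026.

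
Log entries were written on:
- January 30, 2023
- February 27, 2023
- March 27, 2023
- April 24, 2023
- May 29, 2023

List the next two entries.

These are Mondays with 28, 28, 28, 35-day gaps.
Each is the final Monday of its month — January 30, 2023 is past the 28th, so '4th Monday' doesn't fit.
Last Monday of June 2023: June 26, 2023.
July 2023 ends with Monday July 31, 2023.

June 26, 2023; July 31, 2023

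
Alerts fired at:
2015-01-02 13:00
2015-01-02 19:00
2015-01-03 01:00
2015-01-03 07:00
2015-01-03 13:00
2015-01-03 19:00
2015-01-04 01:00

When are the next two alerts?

2015-01-04 07:00, 2015-01-04 13:00

Spacing: 6, 6, 6, 6, 6, 6 h — constant 6 h.
2015-01-04 01:00 + 6 h = 2015-01-04 07:00.
2015-01-04 07:00 + 6 h = 2015-01-04 13:00.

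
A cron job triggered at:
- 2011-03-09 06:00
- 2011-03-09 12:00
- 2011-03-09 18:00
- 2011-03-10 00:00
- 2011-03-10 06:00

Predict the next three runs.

The interval is a steady 6 hours (6, 6, 6, 6).
2011-03-10 06:00 + 6 h = 2011-03-10 12:00.
2011-03-10 12:00 + 6 h = 2011-03-10 18:00.
2011-03-10 18:00 + 6 h = 2011-03-11 00:00.

2011-03-10 12:00, 2011-03-10 18:00, 2011-03-11 00:00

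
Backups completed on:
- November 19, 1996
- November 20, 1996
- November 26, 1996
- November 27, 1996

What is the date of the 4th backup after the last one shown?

December 11, 1996

Gaps: 1, 6, 1 days — not constant, but cyclic with period 2.
The events fall on every Tuesday and Wednesday.
The following Tuesday is December 3, 1996.
Next Wednesday: December 4, 1996.
Next Tuesday: December 10, 1996.
The following Wednesday is December 11, 1996.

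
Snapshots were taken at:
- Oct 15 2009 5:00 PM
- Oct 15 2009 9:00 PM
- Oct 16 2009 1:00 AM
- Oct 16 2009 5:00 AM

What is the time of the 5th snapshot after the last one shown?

Oct 17 2009 1:00 AM

Gaps: 4, 4, 4 hours — each event is 4 hours after the previous one.
Oct 16 2009 5:00 AM + 4 h = Oct 16 2009 9:00 AM.
Oct 16 2009 9:00 AM + 4 h = Oct 16 2009 1:00 PM.
Oct 16 2009 1:00 PM + 4 h = Oct 16 2009 5:00 PM.
Oct 16 2009 5:00 PM + 4 h = Oct 16 2009 9:00 PM.
Oct 16 2009 9:00 PM + 4 h = Oct 17 2009 1:00 AM.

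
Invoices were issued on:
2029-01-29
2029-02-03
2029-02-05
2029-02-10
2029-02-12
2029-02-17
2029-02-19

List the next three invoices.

Every event lands on a Monday or Saturday (gaps cycle 5, 2, 5, 2, 5, 2).
So the schedule is: every Monday and Saturday.
Next Saturday: 2029-02-24.
The following Monday is 2029-02-26.
The following Saturday is 2029-03-03.

2029-02-24, 2029-02-26, 2029-03-03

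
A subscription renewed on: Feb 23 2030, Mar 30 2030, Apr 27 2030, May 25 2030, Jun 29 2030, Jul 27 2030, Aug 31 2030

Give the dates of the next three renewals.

Sep 28 2030, Oct 26 2030, Nov 30 2030

Every date is a Saturday; gaps 35, 28, 28, 35, 28, 35 days.
Each is the last Saturday of its month (at least one falls on the 29th or later, ruling out '4th Saturday').
Last Saturday of September 2030: Sep 28 2030.
October 2030 ends with Saturday Oct 26 2030.
November 2030 ends with Saturday Nov 30 2030.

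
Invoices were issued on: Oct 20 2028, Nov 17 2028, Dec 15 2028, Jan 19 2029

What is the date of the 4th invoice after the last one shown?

These are Fridays at 28- or 35-day spacing (28, 28, 35).
The pattern: 3rd Friday of the month.
February 2029 — 3rd Friday is Feb 16 2029.
3rd Friday of March 2029: Mar 16 2029.
3rd Friday of April 2029: Apr 20 2029.
May 2029 — 3rd Friday is May 18 2029.

May 18 2029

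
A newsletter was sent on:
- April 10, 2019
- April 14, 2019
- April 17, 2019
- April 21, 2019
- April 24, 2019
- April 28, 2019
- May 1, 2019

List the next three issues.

May 5, 2019; May 8, 2019; May 12, 2019

The gap pattern 4, 3, 4, 3, 4, 3 repeats every 2 events.
These are the Wednesdays and Sundays of each week.
Next Sunday: May 5, 2019.
Next Wednesday: May 8, 2019.
The following Sunday is May 12, 2019.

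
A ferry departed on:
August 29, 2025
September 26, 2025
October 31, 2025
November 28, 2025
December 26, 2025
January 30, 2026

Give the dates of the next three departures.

All Fridays; the gaps (28, 35, 28, 28, 35) vary with month length.
This is the last Friday of each month.
Last Friday of February 2026: February 27, 2026.
March 2026 ends with Friday March 27, 2026.
April 2026 ends with Friday April 24, 2026.

February 27, 2026; March 27, 2026; April 24, 2026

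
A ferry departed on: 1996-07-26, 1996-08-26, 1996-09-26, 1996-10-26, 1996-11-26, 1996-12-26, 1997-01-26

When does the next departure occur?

1997-02-26

Each date is the 26th; the gaps (31, 31, 30, 31, 30, 31) track the month lengths.
The rule is the 26th of each month.
Next: February 1997 → 1997-02-26.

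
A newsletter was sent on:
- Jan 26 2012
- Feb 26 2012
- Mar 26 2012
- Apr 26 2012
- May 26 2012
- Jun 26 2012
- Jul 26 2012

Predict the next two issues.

Aug 26 2012, Sep 26 2012

The day-of-month is always 26 (31, 29, 31, 30, 31, 30 days between events).
So this recurs on the 26th of each month.
August 2012: Aug 26 2012.
September 2012: Sep 26 2012.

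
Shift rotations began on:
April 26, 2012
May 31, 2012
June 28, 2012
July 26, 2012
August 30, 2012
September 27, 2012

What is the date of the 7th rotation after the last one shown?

April 25, 2013

These are Thursdays with 35, 28, 28, 35, 28-day gaps.
Each is the final Thursday of its month — May 31, 2012 is past the 28th, so '4th Thursday' doesn't fit.
October 2012 ends with Thursday October 25, 2012.
Last Thursday of November 2012: November 29, 2012.
Last Thursday of December 2012: December 27, 2012.
Last Thursday of January 2013: January 31, 2013.
Last Thursday of February 2013: February 28, 2013.
Last Thursday of March 2013: March 28, 2013.
Last Thursday of April 2013: April 25, 2013.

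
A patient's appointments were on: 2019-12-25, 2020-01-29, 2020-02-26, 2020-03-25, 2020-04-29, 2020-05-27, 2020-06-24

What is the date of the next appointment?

2020-07-29

All Wednesdays; the gaps (35, 28, 28, 35, 28, 28) vary with month length.
This is the last Wednesday of each month.
Last Wednesday of July 2020: 2020-07-29.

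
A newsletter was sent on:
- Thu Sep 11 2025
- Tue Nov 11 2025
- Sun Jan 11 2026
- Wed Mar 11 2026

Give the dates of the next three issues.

The day-of-month is always 11 (61, 61, 59 days between events).
So this recurs on the 11th of every 2 months.
May 2026: Mon May 11 2026.
July 2026: Sat Jul 11 2026.
Next: September 2026 → Fri Sep 11 2026.

Mon May 11 2026, Sat Jul 11 2026, Fri Sep 11 2026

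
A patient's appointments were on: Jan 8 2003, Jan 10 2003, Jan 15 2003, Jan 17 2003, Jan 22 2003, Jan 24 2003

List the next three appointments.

Gaps: 2, 5, 2, 5, 2 days — not constant, but cyclic with period 2.
The events fall on every Wednesday and Friday.
Next Wednesday: Jan 29 2003.
Next Friday: Jan 31 2003.
Next Wednesday: Feb 5 2003.

Jan 29 2003, Jan 31 2003, Feb 5 2003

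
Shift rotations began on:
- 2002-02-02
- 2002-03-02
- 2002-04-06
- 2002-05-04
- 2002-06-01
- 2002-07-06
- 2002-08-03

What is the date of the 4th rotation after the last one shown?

Gaps: 28, 35, 28, 28, 35, 28 days — a mix of 28 and 35. Every date is a Saturday.
Each is the 1st Saturday of its month.
September 2002 — 1st Saturday is 2002-09-07.
October 2002 — 1st Saturday is 2002-10-05.
1st Saturday of November 2002: 2002-11-02.
December 2002 — 1st Saturday is 2002-12-07.

2002-12-07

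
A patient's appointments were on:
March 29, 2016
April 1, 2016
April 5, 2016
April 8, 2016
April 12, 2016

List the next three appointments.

Every event lands on a Tuesday or Friday (gaps cycle 3, 4, 3, 4).
So the schedule is: every Tuesday and Friday.
The following Friday is April 15, 2016.
The following Tuesday is April 19, 2016.
Next Friday: April 22, 2016.

April 15, 2016; April 19, 2016; April 22, 2016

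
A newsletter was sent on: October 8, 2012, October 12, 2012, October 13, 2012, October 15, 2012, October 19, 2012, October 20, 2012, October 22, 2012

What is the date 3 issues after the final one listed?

October 29, 2012

Gaps: 4, 1, 2, 4, 1, 2 days — not constant, but cyclic with period 3.
The events fall on every Monday, Friday and Saturday.
The following Friday is October 26, 2012.
Next Saturday: October 27, 2012.
Next Monday: October 29, 2012.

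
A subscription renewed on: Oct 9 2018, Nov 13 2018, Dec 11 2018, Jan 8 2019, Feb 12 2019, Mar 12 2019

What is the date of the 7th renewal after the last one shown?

Oct 8 2019

Gaps: 35, 28, 28, 35, 28 days — a mix of 28 and 35. Every date is a Tuesday.
Each is the 2nd Tuesday of its month.
April 2019 — 2nd Tuesday is Apr 9 2019.
2nd Tuesday of May 2019: May 14 2019.
June 2019 — 2nd Tuesday is Jun 11 2019.
2nd Tuesday of July 2019: Jul 9 2019.
August 2019 — 2nd Tuesday is Aug 13 2019.
September 2019 — 2nd Tuesday is Sep 10 2019.
October 2019 — 2nd Tuesday is Oct 8 2019.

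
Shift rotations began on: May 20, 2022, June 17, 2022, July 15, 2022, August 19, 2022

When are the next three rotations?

Gaps: 28, 28, 35 days — a mix of 28 and 35. Every date is a Friday.
Each is the 3rd Friday of its month.
3rd Friday of September 2022: September 16, 2022.
3rd Friday of October 2022: October 21, 2022.
3rd Friday of November 2022: November 18, 2022.

September 16, 2022; October 21, 2022; November 18, 2022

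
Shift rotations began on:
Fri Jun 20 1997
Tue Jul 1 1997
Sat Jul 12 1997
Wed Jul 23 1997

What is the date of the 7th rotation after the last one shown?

Wed Oct 8 1997

Every event comes 11 days after the last (11, 11, 11).
Wed Jul 23 1997 + 11 days = Sun Aug 3 1997.
Sun Aug 3 1997 + 11 days = Thu Aug 14 1997.
Thu Aug 14 1997 + 11 days = Mon Aug 25 1997.
Mon Aug 25 1997 + 11 days = Fri Sep 5 1997.
Fri Sep 5 1997 + 11 days = Tue Sep 16 1997.
Tue Sep 16 1997 + 11 days = Sat Sep 27 1997.
Sat Sep 27 1997 + 11 days = Wed Oct 8 1997.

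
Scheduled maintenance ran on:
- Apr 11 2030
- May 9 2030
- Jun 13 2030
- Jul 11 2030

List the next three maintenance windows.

Aug 8 2030, Sep 12 2030, Oct 10 2030

These are Thursdays at 28- or 35-day spacing (28, 35, 28).
The pattern: 2nd Thursday of the month.
August 2030 — 2nd Thursday is Aug 8 2030.
2nd Thursday of September 2030: Sep 12 2030.
2nd Thursday of October 2030: Oct 10 2030.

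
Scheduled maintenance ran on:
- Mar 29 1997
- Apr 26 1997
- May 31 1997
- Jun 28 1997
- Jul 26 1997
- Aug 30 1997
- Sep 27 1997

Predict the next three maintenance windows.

Oct 25 1997, Nov 29 1997, Dec 27 1997

These are Saturdays with 28, 35, 28, 28, 35, 28-day gaps.
Each is the final Saturday of its month — Mar 29 1997 is past the 28th, so '4th Saturday' doesn't fit.
Last Saturday of October 1997: Oct 25 1997.
November 1997 ends with Saturday Nov 29 1997.
Last Saturday of December 1997: Dec 27 1997.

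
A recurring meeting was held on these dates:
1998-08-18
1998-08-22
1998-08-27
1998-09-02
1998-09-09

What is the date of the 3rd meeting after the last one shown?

The spacing grows by 1 each time: 4, 5, 6, 7 days.
Next gap: 8 days. 1998-09-09 + 8 days = 1998-09-17.
Next gap: 9 days. 1998-09-17 + 9 days = 1998-09-26.
Next gap: 10 days. 1998-09-26 + 10 days = 1998-10-06.

1998-10-06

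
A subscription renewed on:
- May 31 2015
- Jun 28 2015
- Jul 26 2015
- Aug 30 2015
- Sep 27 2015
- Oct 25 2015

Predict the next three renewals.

Every date is a Sunday; gaps 28, 28, 35, 28, 28 days.
Each is the last Sunday of its month (at least one falls on the 29th or later, ruling out '4th Sunday').
November 2015 ends with Sunday Nov 29 2015.
Last Sunday of December 2015: Dec 27 2015.
Last Sunday of January 2016: Jan 31 2016.

Nov 29 2015, Dec 27 2015, Jan 31 2016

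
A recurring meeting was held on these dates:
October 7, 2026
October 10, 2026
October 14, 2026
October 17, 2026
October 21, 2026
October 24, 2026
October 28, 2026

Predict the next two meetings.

Every event lands on a Wednesday or Saturday (gaps cycle 3, 4, 3, 4, 3, 4).
So the schedule is: every Wednesday and Saturday.
Next Saturday: October 31, 2026.
The following Wednesday is November 4, 2026.

October 31, 2026; November 4, 2026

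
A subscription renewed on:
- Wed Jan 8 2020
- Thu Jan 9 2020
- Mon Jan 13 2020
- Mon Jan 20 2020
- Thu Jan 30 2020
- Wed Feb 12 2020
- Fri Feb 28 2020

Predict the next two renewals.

Gaps: 1, 4, 7, 10, 13, 16 days — each gap is 3 larger than the previous one.
Next gap: 19 days. Fri Feb 28 2020 + 19 days = Wed Mar 18 2020.
Next gap: 22 days. Wed Mar 18 2020 + 22 days = Thu Apr 9 2020.

Wed Mar 18 2020, Thu Apr 9 2020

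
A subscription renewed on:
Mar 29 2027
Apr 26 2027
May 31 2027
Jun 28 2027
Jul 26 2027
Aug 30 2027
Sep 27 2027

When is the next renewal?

Oct 25 2027

These are Mondays with 28, 35, 28, 28, 35, 28-day gaps.
Each is the final Monday of its month — Mar 29 2027 is past the 28th, so '4th Monday' doesn't fit.
Last Monday of October 2027: Oct 25 2027.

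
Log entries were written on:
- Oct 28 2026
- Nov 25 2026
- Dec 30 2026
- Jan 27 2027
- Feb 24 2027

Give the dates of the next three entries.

Mar 31 2027, Apr 28 2027, May 26 2027

All Wednesdays; the gaps (28, 35, 28, 28) vary with month length.
This is the last Wednesday of each month.
March 2027 ends with Wednesday Mar 31 2027.
Last Wednesday of April 2027: Apr 28 2027.
May 2027 ends with Wednesday May 26 2027.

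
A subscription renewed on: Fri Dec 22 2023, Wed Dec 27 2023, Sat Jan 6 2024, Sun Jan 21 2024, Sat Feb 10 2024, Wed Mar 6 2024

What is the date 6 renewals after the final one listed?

The spacing grows by 5 each time: 5, 10, 15, 20, 25 days.
Next gap: 30 days. Wed Mar 6 2024 + 30 days = Fri Apr 5 2024.
Next gap: 35 days. Fri Apr 5 2024 + 35 days = Fri May 10 2024.
Next gap: 40 days. Fri May 10 2024 + 40 days = Wed Jun 19 2024.
Next gap: 45 days. Wed Jun 19 2024 + 45 days = Sat Aug 3 2024.
Next gap: 50 days. Sat Aug 3 2024 + 50 days = Sun Sep 22 2024.
Next gap: 55 days. Sun Sep 22 2024 + 55 days = Sat Nov 16 2024.

Sat Nov 16 2024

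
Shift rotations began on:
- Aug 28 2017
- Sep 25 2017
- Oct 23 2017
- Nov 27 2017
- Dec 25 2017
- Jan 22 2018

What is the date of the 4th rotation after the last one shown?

May 28 2018

All dates are Mondays, 28, 28, 35, 28, 28 days apart.
Specifically, the 4th Monday of each month.
February 2018 — 4th Monday is Feb 26 2018.
March 2018 — 4th Monday is Mar 26 2018.
April 2018 — 4th Monday is Apr 23 2018.
4th Monday of May 2018: May 28 2018.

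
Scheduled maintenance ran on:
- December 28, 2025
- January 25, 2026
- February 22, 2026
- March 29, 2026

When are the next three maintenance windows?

All Sundays; the gaps (28, 28, 35) vary with month length.
This is the last Sunday of each month.
April 2026 ends with Sunday April 26, 2026.
Last Sunday of May 2026: May 31, 2026.
Last Sunday of June 2026: June 28, 2026.

April 26, 2026; May 31, 2026; June 28, 2026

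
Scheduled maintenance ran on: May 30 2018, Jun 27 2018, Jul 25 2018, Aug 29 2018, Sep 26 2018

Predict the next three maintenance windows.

Oct 31 2018, Nov 28 2018, Dec 26 2018

These are Wednesdays with 28, 28, 35, 28-day gaps.
Each is the final Wednesday of its month — May 30 2018 is past the 28th, so '4th Wednesday' doesn't fit.
Last Wednesday of October 2018: Oct 31 2018.
November 2018 ends with Wednesday Nov 28 2018.
December 2018 ends with Wednesday Dec 26 2018.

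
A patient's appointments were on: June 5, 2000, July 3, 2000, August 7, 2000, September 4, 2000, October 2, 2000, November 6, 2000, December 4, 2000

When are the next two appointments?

January 1, 2001; February 5, 2001

All dates are Mondays, 28, 35, 28, 28, 35, 28 days apart.
Specifically, the 1st Monday of each month.
January 2001 — 1st Monday is January 1, 2001.
1st Monday of February 2001: February 5, 2001.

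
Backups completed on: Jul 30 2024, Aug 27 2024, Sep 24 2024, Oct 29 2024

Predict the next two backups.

Nov 26 2024, Dec 31 2024

These are Tuesdays with 28, 28, 35-day gaps.
Each is the final Tuesday of its month — Jul 30 2024 is past the 28th, so '4th Tuesday' doesn't fit.
November 2024 ends with Tuesday Nov 26 2024.
Last Tuesday of December 2024: Dec 31 2024.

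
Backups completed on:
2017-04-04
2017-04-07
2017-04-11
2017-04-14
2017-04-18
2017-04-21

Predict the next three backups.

Gaps: 3, 4, 3, 4, 3 days — not constant, but cyclic with period 2.
The events fall on every Tuesday and Friday.
The following Tuesday is 2017-04-25.
Next Friday: 2017-04-28.
The following Tuesday is 2017-05-02.

2017-04-25, 2017-04-28, 2017-05-02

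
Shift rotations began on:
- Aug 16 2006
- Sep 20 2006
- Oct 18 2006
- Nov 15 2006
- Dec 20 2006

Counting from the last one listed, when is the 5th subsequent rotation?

May 16 2007

These are Wednesdays at 28- or 35-day spacing (35, 28, 28, 35).
The pattern: 3rd Wednesday of the month.
3rd Wednesday of January 2007: Jan 17 2007.
February 2007 — 3rd Wednesday is Feb 21 2007.
3rd Wednesday of March 2007: Mar 21 2007.
3rd Wednesday of April 2007: Apr 18 2007.
May 2007 — 3rd Wednesday is May 16 2007.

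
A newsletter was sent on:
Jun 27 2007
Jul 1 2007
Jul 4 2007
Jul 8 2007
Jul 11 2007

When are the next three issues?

Every event lands on a Wednesday or Sunday (gaps cycle 4, 3, 4, 3).
So the schedule is: every Wednesday and Sunday.
Next Sunday: Jul 15 2007.
Next Wednesday: Jul 18 2007.
The following Sunday is Jul 22 2007.

Jul 15 2007, Jul 18 2007, Jul 22 2007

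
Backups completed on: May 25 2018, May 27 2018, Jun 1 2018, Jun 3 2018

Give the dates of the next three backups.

Jun 8 2018, Jun 10 2018, Jun 15 2018

Every event lands on a Friday or Sunday (gaps cycle 2, 5, 2).
So the schedule is: every Friday and Sunday.
Next Friday: Jun 8 2018.
Next Sunday: Jun 10 2018.
Next Friday: Jun 15 2018.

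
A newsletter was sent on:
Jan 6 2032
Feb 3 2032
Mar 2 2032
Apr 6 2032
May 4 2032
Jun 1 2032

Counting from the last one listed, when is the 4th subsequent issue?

All dates are Tuesdays, 28, 28, 35, 28, 28 days apart.
Specifically, the 1st Tuesday of each month.
July 2032 — 1st Tuesday is Jul 6 2032.
August 2032 — 1st Tuesday is Aug 3 2032.
September 2032 — 1st Tuesday is Sep 7 2032.
October 2032 — 1st Tuesday is Oct 5 2032.

Oct 5 2032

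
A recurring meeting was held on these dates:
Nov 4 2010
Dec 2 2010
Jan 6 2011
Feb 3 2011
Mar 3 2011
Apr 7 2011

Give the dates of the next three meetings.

All dates are Thursdays, 28, 35, 28, 28, 35 days apart.
Specifically, the 1st Thursday of each month.
1st Thursday of May 2011: May 5 2011.
June 2011 — 1st Thursday is Jun 2 2011.
July 2011 — 1st Thursday is Jul 7 2011.

May 5 2011, Jun 2 2011, Jul 7 2011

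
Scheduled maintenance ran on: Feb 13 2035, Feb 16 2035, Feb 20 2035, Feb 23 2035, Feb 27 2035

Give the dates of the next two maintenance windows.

Mar 2 2035, Mar 6 2035

The gap pattern 3, 4, 3, 4 repeats every 2 events.
These are the Tuesdays and Fridays of each week.
Next Friday: Mar 2 2035.
Next Tuesday: Mar 6 2035.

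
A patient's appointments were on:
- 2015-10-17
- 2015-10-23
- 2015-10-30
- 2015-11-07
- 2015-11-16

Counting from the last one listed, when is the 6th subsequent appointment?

Gaps: 6, 7, 8, 9 days — each gap is 1 larger than the previous one.
Next gap: 10 days. 2015-11-16 + 10 days = 2015-11-26.
Next gap: 11 days. 2015-11-26 + 11 days = 2015-12-07.
Next gap: 12 days. 2015-12-07 + 12 days = 2015-12-19.
Next gap: 13 days. 2015-12-19 + 13 days = 2016-01-01.
Next gap: 14 days. 2016-01-01 + 14 days = 2016-01-15.
Next gap: 15 days. 2016-01-15 + 15 days = 2016-01-30.

2016-01-30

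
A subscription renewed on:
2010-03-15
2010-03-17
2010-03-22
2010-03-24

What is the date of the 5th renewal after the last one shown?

2010-04-12

The gap pattern 2, 5, 2 repeats every 2 events.
These are the Mondays and Wednesdays of each week.
The following Monday is 2010-03-29.
The following Wednesday is 2010-03-31.
The following Monday is 2010-04-05.
Next Wednesday: 2010-04-07.
Next Monday: 2010-04-12.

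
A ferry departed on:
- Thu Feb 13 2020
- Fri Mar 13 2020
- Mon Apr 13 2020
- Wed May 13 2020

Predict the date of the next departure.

Each date is the 13th; the gaps (29, 31, 30) track the month lengths.
The rule is the 13th of each month.
June 2020: Sat Jun 13 2020.

Sat Jun 13 2020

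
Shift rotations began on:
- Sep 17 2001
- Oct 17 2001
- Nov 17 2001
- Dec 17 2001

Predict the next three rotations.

Jan 17 2002, Feb 17 2002, Mar 17 2002

Gaps: 30, 31, 30 days — not constant. Every event is on the 17th of the month.
Pattern: the 17th of each month.
Next: January 2002 → Jan 17 2002.
Next: February 2002 → Feb 17 2002.
Next: March 2002 → Mar 17 2002.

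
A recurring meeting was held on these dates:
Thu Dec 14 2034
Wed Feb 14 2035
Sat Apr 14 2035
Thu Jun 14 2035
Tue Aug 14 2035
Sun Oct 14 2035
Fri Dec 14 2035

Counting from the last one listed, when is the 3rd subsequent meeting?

Each date is the 14th; the gaps (62, 59, 61, 61, 61, 61) track the month lengths.
The rule is the 14th of every 2 months.
February 2036: Thu Feb 14 2036.
Next: April 2036 → Mon Apr 14 2036.
June 2036: Sat Jun 14 2036.

Sat Jun 14 2036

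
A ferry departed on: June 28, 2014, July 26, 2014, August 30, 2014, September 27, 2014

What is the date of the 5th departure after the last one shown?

All Saturdays; the gaps (28, 35, 28) vary with month length.
This is the last Saturday of each month.
October 2014 ends with Saturday October 25, 2014.
November 2014 ends with Saturday November 29, 2014.
December 2014 ends with Saturday December 27, 2014.
January 2015 ends with Saturday January 31, 2015.
February 2015 ends with Saturday February 28, 2015.

February 28, 2015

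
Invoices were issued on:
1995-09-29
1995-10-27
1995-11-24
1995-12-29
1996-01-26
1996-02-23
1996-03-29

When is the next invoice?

1996-04-26

Every date is a Friday; gaps 28, 28, 35, 28, 28, 35 days.
Each is the last Friday of its month (at least one falls on the 29th or later, ruling out '4th Friday').
April 1996 ends with Friday 1996-04-26.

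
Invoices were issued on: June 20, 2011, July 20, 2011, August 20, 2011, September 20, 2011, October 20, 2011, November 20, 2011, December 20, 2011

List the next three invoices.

The day-of-month is always 20 (30, 31, 31, 30, 31, 30 days between events).
So this recurs on the 20th of each month.
Next: January 2012 → January 20, 2012.
Next: February 2012 → February 20, 2012.
Next: March 2012 → March 20, 2012.

January 20, 2012; February 20, 2012; March 20, 2012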